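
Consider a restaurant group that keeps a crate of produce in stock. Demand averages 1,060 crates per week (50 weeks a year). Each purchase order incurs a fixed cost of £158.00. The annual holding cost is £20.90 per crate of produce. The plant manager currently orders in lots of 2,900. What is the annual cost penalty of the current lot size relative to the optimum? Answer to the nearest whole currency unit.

Extra cost ≈ £14,483 per year

Annual demand D = 1,060 × 50 = 53,000.
EOQ = √(2DS/H) = √(2 × 53,000 × 158 / 20.9) ≈ 895.18.
Cost at Q* = (D/Q*)S + (Q*/2)H = √(2DSH) ≈ £18,709.17.
Cost at Q = 2,900: (53,000/2,900)×158 + (2,900/2)×20.9 = £2,887.59 + £30,305.00 = £33,192.59.
Excess = £33,192.59 − £18,709.17 = £14,483.41.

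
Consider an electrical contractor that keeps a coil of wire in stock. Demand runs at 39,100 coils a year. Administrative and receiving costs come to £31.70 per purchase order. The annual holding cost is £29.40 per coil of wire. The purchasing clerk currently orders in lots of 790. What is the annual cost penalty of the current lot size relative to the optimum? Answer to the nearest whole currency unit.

Extra cost ≈ £4,645 per year

EOQ = √(2DS/H) = √(2 × 39,100 × 31.7 / 29.4) ≈ 290.38.
Cost at Q* = (D/Q*)S + (Q*/2)H = √(2DSH) ≈ £8,537.03.
Cost at Q = 790: (39,100/790)×31.7 + (790/2)×29.4 = £1,568.95 + £11,613.00 = £13,181.95.
Excess = £13,181.95 − £8,537.03 = £4,644.92.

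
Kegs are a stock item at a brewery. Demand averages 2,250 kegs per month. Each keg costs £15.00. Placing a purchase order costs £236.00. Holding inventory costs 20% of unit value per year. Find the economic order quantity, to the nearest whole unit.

Q* ≈ 2,061 kegs

Annual demand D = 2,250 × 12 = 27,000.
Holding cost H = 0.20 × £15.00 = £3.0000 per unit per year.
EOQ = √(2DS / H) = √(2 × 27,000 × 236 / 3).
= √(12,744,000 / 3) = √4,248,000 ≈ 2061.068.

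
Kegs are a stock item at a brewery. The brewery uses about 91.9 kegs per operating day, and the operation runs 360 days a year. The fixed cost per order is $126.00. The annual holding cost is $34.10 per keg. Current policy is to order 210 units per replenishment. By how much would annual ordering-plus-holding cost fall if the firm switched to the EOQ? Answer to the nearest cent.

Annual demand D = 91.9 × 360 = 33,084.
EOQ = √(2DS/H) = √(2 × 33,084 × 126 / 34.1) ≈ 494.46.
Cost at Q* = (D/Q*)S + (Q*/2)H = √(2DSH) ≈ $16,861.12.
Cost at Q = 210: (33,084/210)×126 + (210/2)×34.1 = $19,850.40 + $3,580.50 = $23,430.90.
Excess = $23,430.90 − $16,861.12 = $6,569.78.

Extra cost ≈ $6,569.78 per year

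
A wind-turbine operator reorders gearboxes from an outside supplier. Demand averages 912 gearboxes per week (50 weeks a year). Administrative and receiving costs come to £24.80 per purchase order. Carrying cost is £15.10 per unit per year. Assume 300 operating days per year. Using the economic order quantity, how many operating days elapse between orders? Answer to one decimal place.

T ≈ 2.5 days

Annual demand D = 912 × 50 = 45,600.
The optimal lot size = √(2DS/H) = √(2 × 45,600 × 24.8 / 15.1) ≈ 387.02.
Cycle time = Q*/D × 300 = 387.02 / 45,600 × 300 ≈ 2.546 days.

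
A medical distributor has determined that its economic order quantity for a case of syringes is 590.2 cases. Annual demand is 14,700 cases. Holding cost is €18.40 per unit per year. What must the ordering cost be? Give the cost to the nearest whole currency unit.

Squaring Q* = √(2DS/H) gives Q*² = 2DS/H.
From Q* = √(2DS/H): S = Q*²H / (2D) = 590.2² × 18.4 / (2 × 14,700) = 218.0062.

S ≈ €218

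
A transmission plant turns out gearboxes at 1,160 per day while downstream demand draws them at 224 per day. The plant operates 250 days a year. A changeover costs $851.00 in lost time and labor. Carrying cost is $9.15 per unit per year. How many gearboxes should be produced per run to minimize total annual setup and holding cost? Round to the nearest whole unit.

Annual demand D = 224 × 250 = 56,000.
Production build-up factor (1 − d/p) = 1 − 224/1,160 = 0.8069.
Q* = √(2DS / (H(1 − d/p))) = √(2 × 56,000 × 851 / (9.15 × 0.8069)).
= √(95,312,000 / 7.3831) ≈ 3592.976.

Q* ≈ 3,593 gearboxes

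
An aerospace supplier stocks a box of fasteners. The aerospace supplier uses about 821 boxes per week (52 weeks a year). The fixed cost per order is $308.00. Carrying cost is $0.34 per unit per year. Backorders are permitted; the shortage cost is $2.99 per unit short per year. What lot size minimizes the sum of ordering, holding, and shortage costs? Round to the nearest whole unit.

Annual demand D = 821 × 52 = 42,692.
With planned backorders, Q* = √(2DS/H) · √((H+B)/B).
√(2DS/H) = √(2 × 42,692 × 308 / 0.34) = 8794.763.
√((H+B)/B) = √((0.34+2.99)/2.99) = 1.0553.
Q* ≈ 9281.340.

Q* ≈ 9,281 boxes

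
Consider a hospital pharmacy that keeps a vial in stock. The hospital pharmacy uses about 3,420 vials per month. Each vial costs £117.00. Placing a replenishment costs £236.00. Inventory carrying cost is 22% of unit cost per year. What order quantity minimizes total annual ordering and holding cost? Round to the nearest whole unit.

Q* ≈ 868 vials

Annual demand D = 3,420 × 12 = 41,040.
Holding cost H = 0.22 × £117.00 = £25.7400 per unit per year.
EOQ = √(2DS / H) = √(2 × 41,040 × 236 / 25.74).
= √(19,370,880 / 25.74) = √752,559.4406 ≈ 867.502.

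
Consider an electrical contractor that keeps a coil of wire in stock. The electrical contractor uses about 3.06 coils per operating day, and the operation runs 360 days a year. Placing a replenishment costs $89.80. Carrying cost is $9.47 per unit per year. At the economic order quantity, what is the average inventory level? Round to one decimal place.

Annual demand D = 3.06 × 360 = 1,101.6.
EOQ = √(2DS/H) = √(2 × 1,101.6 × 89.8 / 9.47) ≈ 144.54.
Average inventory = Q*/2 ≈ 144.54 / 2 = 72.270.

Average inventory ≈ 72.3 coils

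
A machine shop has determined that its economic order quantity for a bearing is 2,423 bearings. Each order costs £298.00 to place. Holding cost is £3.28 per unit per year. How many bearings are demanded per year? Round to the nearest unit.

D ≈ 32,310 bearings per year

The basic EOQ model gives Q* = √(2DS/H); rearrange for the unknown.
From Q* = √(2DS/H): D = Q*²H / (2S) = 2,423² × 3.28 / (2 × 298) = 32309.811.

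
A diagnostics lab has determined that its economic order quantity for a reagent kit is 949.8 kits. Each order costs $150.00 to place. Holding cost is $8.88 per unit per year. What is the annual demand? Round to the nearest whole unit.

D ≈ 26,703 kits per year

Squaring Q* = √(2DS/H) gives Q*² = 2DS/H.
From Q* = √(2DS/H): D = Q*²H / (2S) = 949.8² × 8.88 / (2 × 150) = 26702.753.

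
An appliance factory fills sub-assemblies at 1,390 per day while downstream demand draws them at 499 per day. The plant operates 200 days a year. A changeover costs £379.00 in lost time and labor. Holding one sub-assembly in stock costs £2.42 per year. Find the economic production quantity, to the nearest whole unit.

Q* ≈ 6,983 sub-assemblies

Annual demand D = 499 × 200 = 99,800.
Production build-up factor (1 − d/p) = 1 − 499/1,390 = 0.6410.
Q* = √(2DS / (H(1 − d/p))) = √(2 × 99,800 × 379 / (2.42 × 0.6410)).
= √(75,648,400 / 1.5512) ≈ 6983.301.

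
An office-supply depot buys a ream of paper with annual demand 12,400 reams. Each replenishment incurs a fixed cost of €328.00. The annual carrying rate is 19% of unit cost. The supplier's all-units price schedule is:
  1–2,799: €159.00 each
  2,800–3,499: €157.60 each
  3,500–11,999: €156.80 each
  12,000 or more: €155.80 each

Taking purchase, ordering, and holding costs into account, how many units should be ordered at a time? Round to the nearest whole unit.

Holding cost per unit per year at price C is H = 0.19·C.
Evaluate total cost at each tier's feasible EOQ or, if the EOQ is below the tier, at the tier's minimum quantity.
EOQ at €159.00 = 518.9 (feasible in tier 1): TC = 12,400×€159.00 + (12,400/518.9)×328 + (518.9/2)×0.19×€159.00 = €1,987,276.10.
EOQ at €157.60 = 521.2 < 2800, so use break Q=2800: TC = 12,400×€157.60 + (12,400/2800.0)×328 + (2800.0/2)×0.19×€157.60 = €1,997,614.17.
EOQ at €156.80 = 522.5 < 3500, so use break Q=3500: TC = 12,400×€156.80 + (12,400/3500.0)×328 + (3500.0/2)×0.19×€156.80 = €1,997,618.06.
EOQ at €155.80 = 524.2 < 12000, so use break Q=12000: TC = 12,400×€155.80 + (12,400/12000.0)×328 + (12000.0/2)×0.19×€155.80 = €2,109,870.93.
Lowest total cost is €1,987,276.10 at Q = 518.9.

Q* ≈ 519 reams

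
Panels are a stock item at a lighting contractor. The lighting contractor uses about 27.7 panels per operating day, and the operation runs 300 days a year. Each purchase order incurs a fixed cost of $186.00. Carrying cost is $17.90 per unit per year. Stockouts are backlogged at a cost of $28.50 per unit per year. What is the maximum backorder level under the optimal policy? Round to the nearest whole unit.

S* ≈ 205 panels

Annual demand D = 27.7 × 300 = 8,310.
With planned backorders, Q* = √(2DS/H) · √((H+B)/B).
√(2DS/H) = √(2 × 8,310 × 186 / 17.9) = 415.571.
√((H+B)/B) = √((17.9+28.5)/28.5) = 1.2760.
Q* ≈ 530.252.
S* = Q* · H/(H+B) = 530.252 × 17.9/46.4 ≈ 204.558.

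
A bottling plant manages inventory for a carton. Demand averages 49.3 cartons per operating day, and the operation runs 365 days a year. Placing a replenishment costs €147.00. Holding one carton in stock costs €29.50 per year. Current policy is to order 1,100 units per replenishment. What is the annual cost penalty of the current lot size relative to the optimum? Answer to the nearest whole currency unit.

Annual demand D = 49.3 × 365 = 17,994.5.
EOQ = √(2DS/H) = √(2 × 17,994.5 × 147 / 29.5) ≈ 423.48.
Cost at Q* = (D/Q*)S + (Q*/2)H = √(2DSH) ≈ €12,492.65.
Cost at Q = 1,100: (17,994.5/1,100)×147 + (1,100/2)×29.5 = €2,404.72 + €16,225.00 = €18,629.72.
Excess = €18,629.72 − €12,492.65 = €6,137.07.

Extra cost ≈ €6,137 per year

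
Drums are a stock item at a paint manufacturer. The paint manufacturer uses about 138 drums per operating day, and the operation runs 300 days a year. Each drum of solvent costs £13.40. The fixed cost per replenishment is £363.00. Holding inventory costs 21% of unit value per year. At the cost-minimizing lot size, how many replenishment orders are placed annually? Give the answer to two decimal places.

Annual demand D = 138 × 300 = 41,400.
Holding cost H = 0.21 × £13.40 = £2.8140 per unit per year.
EOQ = √(2DS/H) = √(2 × 41,400 × 363 / 2.814) ≈ 3268.18.
Orders per year = D / Q* = 41,400 / 3268.18 ≈ 12.668.

N ≈ 12.67 orders per year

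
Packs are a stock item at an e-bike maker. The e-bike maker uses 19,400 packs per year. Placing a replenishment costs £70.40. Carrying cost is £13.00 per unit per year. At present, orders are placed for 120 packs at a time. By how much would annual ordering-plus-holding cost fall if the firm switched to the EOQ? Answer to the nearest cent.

Extra cost ≈ £6,202.33 per year

EOQ = √(2DS/H) = √(2 × 19,400 × 70.4 / 13) ≈ 458.39.
Cost at Q* = (D/Q*)S + (Q*/2)H = √(2DSH) ≈ £5,959.01.
Cost at Q = 120: (19,400/120)×70.4 + (120/2)×13 = £11,381.33 + £780.00 = £12,161.33.
Excess = £12,161.33 − £5,959.01 = £6,202.33.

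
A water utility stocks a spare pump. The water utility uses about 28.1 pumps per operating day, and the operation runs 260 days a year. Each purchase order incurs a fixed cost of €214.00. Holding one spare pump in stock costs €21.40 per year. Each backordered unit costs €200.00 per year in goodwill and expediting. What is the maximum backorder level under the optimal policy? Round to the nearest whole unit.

Annual demand D = 28.1 × 260 = 7,306.
With planned backorders, Q* = √(2DS/H) · √((H+B)/B).
√(2DS/H) = √(2 × 7,306 × 214 / 21.4) = 382.256.
√((H+B)/B) = √((21.4+200)/200) = 1.0521.
Q* ≈ 402.188.
S* = Q* · H/(H+B) = 402.188 × 21.4/221.4 ≈ 38.874.

S* ≈ 39 pumps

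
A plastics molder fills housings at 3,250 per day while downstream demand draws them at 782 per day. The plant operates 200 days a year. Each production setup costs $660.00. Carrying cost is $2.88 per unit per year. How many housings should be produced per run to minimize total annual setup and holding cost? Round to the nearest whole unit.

Q* ≈ 9,716 housings

Annual demand D = 782 × 200 = 156,400.
Production build-up factor (1 − d/p) = 1 − 782/3,250 = 0.7594.
Q* = √(2DS / (H(1 − d/p))) = √(2 × 156,400 × 660 / (2.88 × 0.7594)).
= √(206,448,000 / 2.187) ≈ 9715.792.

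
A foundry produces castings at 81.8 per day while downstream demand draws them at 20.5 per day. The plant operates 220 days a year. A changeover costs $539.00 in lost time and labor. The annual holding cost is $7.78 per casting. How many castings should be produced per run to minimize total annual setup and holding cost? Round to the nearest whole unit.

Q* ≈ 913 castings

Annual demand D = 20.5 × 220 = 4,510.
Production build-up factor (1 − d/p) = 1 − 20.5/81.8 = 0.7494.
Q* = √(2DS / (H(1 − d/p))) = √(2 × 4,510 × 539 / (7.78 × 0.7494)).
= √(4,861,780 / 5.8302) ≈ 913.176.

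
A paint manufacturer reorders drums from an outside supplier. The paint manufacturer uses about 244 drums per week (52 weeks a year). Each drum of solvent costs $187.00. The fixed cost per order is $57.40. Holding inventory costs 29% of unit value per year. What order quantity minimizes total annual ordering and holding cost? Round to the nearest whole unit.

Annual demand D = 244 × 52 = 12,688.
Holding cost H = 0.29 × $187.00 = $54.2300 per unit per year.
EOQ = √(2DS / H) = √(2 × 12,688 × 57.4 / 54.23).
= √(1,456,582.4 / 54.23) = √26,859.3472 ≈ 163.888.

Q* ≈ 164 drums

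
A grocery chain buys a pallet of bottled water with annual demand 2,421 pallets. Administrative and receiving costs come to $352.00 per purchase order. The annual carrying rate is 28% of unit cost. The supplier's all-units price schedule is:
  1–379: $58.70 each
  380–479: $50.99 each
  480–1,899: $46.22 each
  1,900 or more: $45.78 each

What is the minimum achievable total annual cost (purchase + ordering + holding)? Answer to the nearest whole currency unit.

Holding cost per unit per year at price C is H = 0.28·C.
For each price level, check whether its EOQ is feasible; otherwise the best quantity at that price is the breakpoint.
EOQ at $58.70 = 322.0 (feasible in tier 1): TC = 2,421×$58.70 + (2,421/322.0)×352 + (322.0/2)×0.28×$58.70 = $147,405.45.
EOQ at $50.99 = 345.5 < 380, so use break Q=380: TC = 2,421×$50.99 + (2,421/380.0)×352 + (380.0/2)×0.28×$50.99 = $128,402.07.
EOQ at $46.22 = 362.9 < 480, so use break Q=480: TC = 2,421×$46.22 + (2,421/480.0)×352 + (480.0/2)×0.28×$46.22 = $116,780.00.
EOQ at $45.78 = 364.6 < 1900, so use break Q=1900: TC = 2,421×$45.78 + (2,421/1900.0)×352 + (1900.0/2)×0.28×$45.78 = $123,459.38.
Lowest total cost among the candidates is at Q = 480.0.

TC* ≈ $116,780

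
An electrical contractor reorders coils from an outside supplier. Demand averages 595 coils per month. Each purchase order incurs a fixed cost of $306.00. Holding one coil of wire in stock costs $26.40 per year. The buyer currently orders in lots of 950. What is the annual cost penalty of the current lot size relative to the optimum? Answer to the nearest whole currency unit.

Annual demand D = 595 × 12 = 7,140.
EOQ = √(2DS/H) = √(2 × 7,140 × 306 / 26.4) ≈ 406.84.
Cost at Q* = (D/Q*)S + (Q*/2)H = √(2DSH) ≈ $10,740.56.
Cost at Q = 950: (7,140/950)×306 + (950/2)×26.4 = $2,299.83 + $12,540.00 = $14,839.83.
Excess = $14,839.83 − $10,740.56 = $4,099.28.

Extra cost ≈ $4,099 per year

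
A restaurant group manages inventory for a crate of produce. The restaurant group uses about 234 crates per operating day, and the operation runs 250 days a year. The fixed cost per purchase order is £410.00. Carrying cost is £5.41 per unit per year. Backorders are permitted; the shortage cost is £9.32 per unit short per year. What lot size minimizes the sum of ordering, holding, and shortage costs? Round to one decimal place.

Annual demand D = 234 × 250 = 58,500.
With planned backorders, Q* = √(2DS/H) · √((H+B)/B).
√(2DS/H) = √(2 × 58,500 × 410 / 5.41) = 2977.736.
√((H+B)/B) = √((5.41+9.32)/9.32) = 1.2572.
Q* ≈ 3743.516.

Q* ≈ 3,743.5 crates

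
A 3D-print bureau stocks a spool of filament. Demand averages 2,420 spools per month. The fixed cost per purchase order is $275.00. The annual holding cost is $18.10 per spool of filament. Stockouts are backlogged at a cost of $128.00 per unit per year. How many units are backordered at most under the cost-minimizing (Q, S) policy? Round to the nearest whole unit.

Annual demand D = 2,420 × 12 = 29,040.
With planned backorders, Q* = √(2DS/H) · √((H+B)/B).
√(2DS/H) = √(2 × 29,040 × 275 / 18.1) = 939.378.
√((H+B)/B) = √((18.1+128)/128) = 1.0684.
Q* ≈ 1003.600.
S* = Q* · H/(H+B) = 1003.600 × 18.1/146.1 ≈ 124.334.

S* ≈ 124 spools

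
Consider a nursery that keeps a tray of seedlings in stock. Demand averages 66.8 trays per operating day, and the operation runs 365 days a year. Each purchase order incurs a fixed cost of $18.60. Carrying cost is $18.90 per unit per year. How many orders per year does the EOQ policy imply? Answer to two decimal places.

Annual demand D = 66.8 × 365 = 24,382.
EOQ = √(2DS/H) = √(2 × 24,382 × 18.6 / 18.9) ≈ 219.07.
Orders per year = D / Q* = 24,382 / 219.07 ≈ 111.300.

N ≈ 111.30 orders per year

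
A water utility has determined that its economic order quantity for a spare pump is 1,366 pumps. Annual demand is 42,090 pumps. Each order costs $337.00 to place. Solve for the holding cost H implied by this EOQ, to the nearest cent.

Squaring Q* = √(2DS/H) gives Q*² = 2DS/H.
From Q* = √(2DS/H): H = 2DS / Q*² = 2 × 42,090 × 337 / 1,366² = 15.2033.

H ≈ $15.20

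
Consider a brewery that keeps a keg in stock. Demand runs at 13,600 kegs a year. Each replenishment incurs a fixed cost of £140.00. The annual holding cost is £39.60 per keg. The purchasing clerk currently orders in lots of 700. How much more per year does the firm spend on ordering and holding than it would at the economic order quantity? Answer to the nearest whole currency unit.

Extra cost ≈ £4,300 per year

EOQ = √(2DS/H) = √(2 × 13,600 × 140 / 39.6) ≈ 310.10.
Cost at Q* = (D/Q*)S + (Q*/2)H = √(2DSH) ≈ £12,279.93.
Cost at Q = 700: (13,600/700)×140 + (700/2)×39.6 = £2,720.00 + £13,860.00 = £16,580.00.
Excess = £16,580.00 − £12,279.93 = £4,300.07.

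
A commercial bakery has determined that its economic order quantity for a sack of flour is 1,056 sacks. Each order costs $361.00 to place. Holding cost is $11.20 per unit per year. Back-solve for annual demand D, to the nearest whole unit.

D ≈ 17,299 sacks per year

Squaring Q* = √(2DS/H) gives Q*² = 2DS/H.
From Q* = √(2DS/H): D = Q*²H / (2S) = 1,056² × 11.2 / (2 × 361) = 17298.509.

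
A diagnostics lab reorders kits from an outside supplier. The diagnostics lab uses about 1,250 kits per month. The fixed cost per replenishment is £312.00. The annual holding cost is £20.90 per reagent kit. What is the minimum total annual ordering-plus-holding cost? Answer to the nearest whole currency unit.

Annual demand D = 1,250 × 12 = 15,000.
EOQ = √(2DS/H) = √(2 × 15,000 × 312 / 20.9) ≈ 669.21.
At Q*, ordering cost (D/Q*)S equals holding cost (Q*/2)H, each = √(DSH/2).
Minimum total = √(2DSH) = √(2 × 15,000 × 312 × 20.9) ≈ 13986.565.

TC* ≈ £13,987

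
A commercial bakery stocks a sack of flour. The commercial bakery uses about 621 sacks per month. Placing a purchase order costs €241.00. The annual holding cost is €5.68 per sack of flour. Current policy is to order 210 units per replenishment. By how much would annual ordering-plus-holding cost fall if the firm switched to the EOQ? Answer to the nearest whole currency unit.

Extra cost ≈ €4,632 per year

Annual demand D = 621 × 12 = 7,452.
EOQ = √(2DS/H) = √(2 × 7,452 × 241 / 5.68) ≈ 795.22.
Cost at Q* = (D/Q*)S + (Q*/2)H = √(2DSH) ≈ €4,516.83.
Cost at Q = 210: (7,452/210)×241 + (210/2)×5.68 = €8,552.06 + €596.40 = €9,148.46.
Excess = €9,148.46 − €4,516.83 = €4,631.62.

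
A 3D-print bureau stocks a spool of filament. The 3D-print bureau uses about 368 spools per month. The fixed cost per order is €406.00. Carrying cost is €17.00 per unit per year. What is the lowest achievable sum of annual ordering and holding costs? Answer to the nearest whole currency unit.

Annual demand D = 368 × 12 = 4,416.
EOQ = √(2DS/H) = √(2 × 4,416 × 406 / 17) ≈ 459.27.
At the optimum the two cost components are equal, so total cost = 2·(Q*/2)H = Q*·H.
Minimum total = √(2DSH) = √(2 × 4,416 × 406 × 17) ≈ 7807.590.

TC* ≈ €7,808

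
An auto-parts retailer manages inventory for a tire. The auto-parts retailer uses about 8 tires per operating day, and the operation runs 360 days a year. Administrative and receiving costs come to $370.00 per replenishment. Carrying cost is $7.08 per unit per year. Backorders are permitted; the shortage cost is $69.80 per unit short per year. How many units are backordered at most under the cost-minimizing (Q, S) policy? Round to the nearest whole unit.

Annual demand D = 8 × 360 = 2,880.
With planned backorders, Q* = √(2DS/H) · √((H+B)/B).
√(2DS/H) = √(2 × 2,880 × 370 / 7.08) = 548.650.
√((H+B)/B) = √((7.08+69.8)/69.8) = 1.0495.
Q* ≈ 575.804.
S* = Q* · H/(H+B) = 575.804 × 7.08/76.88 ≈ 53.027.

S* ≈ 53 tires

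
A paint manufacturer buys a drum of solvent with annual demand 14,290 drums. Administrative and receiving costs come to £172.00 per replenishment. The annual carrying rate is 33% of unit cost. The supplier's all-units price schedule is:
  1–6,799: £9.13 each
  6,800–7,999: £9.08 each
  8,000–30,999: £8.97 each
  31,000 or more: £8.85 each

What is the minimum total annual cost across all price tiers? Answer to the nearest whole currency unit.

TC* ≈ £134,316

Holding cost per unit per year at price C is H = 0.33·C.
Evaluate total cost at each tier's feasible EOQ or, if the EOQ is below the tier, at the tier's minimum quantity.
EOQ at £9.13 = 1277.3 (feasible in tier 1): TC = 14,290×£9.13 + (14,290/1277.3)×172 + (1277.3/2)×0.33×£9.13 = £134,316.17.
EOQ at £9.08 = 1280.8 < 6800, so use break Q=6800: TC = 14,290×£9.08 + (14,290/6800.0)×172 + (6800.0/2)×0.33×£9.08 = £140,302.41.
EOQ at £8.97 = 1288.7 < 8000, so use break Q=8000: TC = 14,290×£8.97 + (14,290/8000.0)×172 + (8000.0/2)×0.33×£8.97 = £140,328.93.
EOQ at £8.85 = 1297.4 < 31000, so use break Q=31000: TC = 14,290×£8.85 + (14,290/31000.0)×172 + (31000.0/2)×0.33×£8.85 = £171,813.54.
Lowest total cost among the candidates is at Q = 1277.3.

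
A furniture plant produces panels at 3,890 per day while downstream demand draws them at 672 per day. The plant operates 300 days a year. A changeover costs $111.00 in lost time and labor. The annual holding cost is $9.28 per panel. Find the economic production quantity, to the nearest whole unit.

Q* ≈ 2,415 panels

Annual demand D = 672 × 300 = 201,600.
Production build-up factor (1 − d/p) = 1 − 672/3,890 = 0.8272.
Q* = √(2DS / (H(1 − d/p))) = √(2 × 201,600 × 111 / (9.28 × 0.8272)).
= √(44,755,200 / 7.6769) ≈ 2414.513.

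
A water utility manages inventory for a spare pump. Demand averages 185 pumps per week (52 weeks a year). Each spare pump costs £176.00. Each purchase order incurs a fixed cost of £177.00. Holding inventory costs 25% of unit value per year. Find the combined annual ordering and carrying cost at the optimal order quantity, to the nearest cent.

TC* ≈ £12,240.96

Annual demand D = 185 × 52 = 9,620.
Holding cost H = 0.25 × £176.00 = £44.0000 per unit per year.
The optimal lot size = √(2DS/H) = √(2 × 9,620 × 177 / 44) ≈ 278.20.
At the optimum the two cost components are equal, so total cost = 2·(Q*/2)H = Q*·H.
Minimum total = √(2DSH) = √(2 × 9,620 × 177 × 44) ≈ 12240.961.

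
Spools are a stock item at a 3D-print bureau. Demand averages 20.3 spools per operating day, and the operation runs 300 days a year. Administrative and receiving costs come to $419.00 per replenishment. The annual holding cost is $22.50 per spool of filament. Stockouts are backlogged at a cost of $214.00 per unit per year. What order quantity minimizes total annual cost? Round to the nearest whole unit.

Annual demand D = 20.3 × 300 = 6,090.
With planned backorders, Q* = √(2DS/H) · √((H+B)/B).
√(2DS/H) = √(2 × 6,090 × 419 / 22.5) = 476.255.
√((H+B)/B) = √((22.5+214)/214) = 1.0513.
Q* ≈ 500.666.

Q* ≈ 501 spools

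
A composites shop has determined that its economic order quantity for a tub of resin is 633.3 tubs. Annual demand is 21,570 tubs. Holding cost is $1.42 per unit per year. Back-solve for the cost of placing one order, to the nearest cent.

The basic EOQ model gives Q* = √(2DS/H); rearrange for the unknown.
From Q* = √(2DS/H): S = Q*²H / (2D) = 633.3² × 1.42 / (2 × 21,570) = 13.2016.

S ≈ $13.20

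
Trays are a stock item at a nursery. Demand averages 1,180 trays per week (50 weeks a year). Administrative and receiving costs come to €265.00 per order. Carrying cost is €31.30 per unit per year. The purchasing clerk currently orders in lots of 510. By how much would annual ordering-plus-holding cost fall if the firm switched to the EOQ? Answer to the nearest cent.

Annual demand D = 1,180 × 50 = 59,000.
EOQ = √(2DS/H) = √(2 × 59,000 × 265 / 31.3) ≈ 999.52.
Cost at Q* = (D/Q*)S + (Q*/2)H = √(2DSH) ≈ €31,285.00.
Cost at Q = 510: (59,000/510)×265 + (510/2)×31.3 = €30,656.86 + €7,981.50 = €38,638.36.
Excess = €38,638.36 − €31,285.00 = €7,353.37.

Extra cost ≈ €7,353.37 per year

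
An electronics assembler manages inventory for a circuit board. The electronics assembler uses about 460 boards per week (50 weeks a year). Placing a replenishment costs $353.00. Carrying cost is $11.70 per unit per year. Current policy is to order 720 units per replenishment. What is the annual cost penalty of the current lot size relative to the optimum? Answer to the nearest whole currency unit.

Annual demand D = 460 × 50 = 23,000.
EOQ = √(2DS/H) = √(2 × 23,000 × 353 / 11.7) ≈ 1178.08.
Cost at Q* = (D/Q*)S + (Q*/2)H = √(2DSH) ≈ $13,783.49.
Cost at Q = 720: (23,000/720)×353 + (720/2)×11.7 = $11,276.39 + $4,212.00 = $15,488.39.
Excess = $15,488.39 − $13,783.49 = $1,704.90.

Extra cost ≈ $1,705 per year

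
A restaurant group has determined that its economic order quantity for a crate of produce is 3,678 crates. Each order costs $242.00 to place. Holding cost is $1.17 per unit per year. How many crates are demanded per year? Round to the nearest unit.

D ≈ 32,701 crates per year

Squaring Q* = √(2DS/H) gives Q*² = 2DS/H.
From Q* = √(2DS/H): D = Q*²H / (2S) = 3,678² × 1.17 / (2 × 242) = 32701.220.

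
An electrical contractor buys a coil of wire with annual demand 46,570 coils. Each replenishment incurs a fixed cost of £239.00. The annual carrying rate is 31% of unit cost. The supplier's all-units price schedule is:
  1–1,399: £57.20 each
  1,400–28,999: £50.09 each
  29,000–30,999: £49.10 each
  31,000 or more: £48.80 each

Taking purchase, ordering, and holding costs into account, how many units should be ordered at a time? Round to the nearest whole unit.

Q* ≈ 1,400 coils

Holding cost per unit per year at price C is H = 0.31·C.
For each price level, check whether its EOQ is feasible; otherwise the best quantity at that price is the breakpoint.
EOQ at £57.20 = 1120.4 (feasible in tier 1): TC = 46,570×£57.20 + (46,570/1120.4)×239 + (1120.4/2)×0.31×£57.20 = £2,683,671.62.
EOQ at £50.09 = 1197.3 < 1400, so use break Q=1400: TC = 46,570×£50.09 + (46,570/1400.0)×239 + (1400.0/2)×0.31×£50.09 = £2,351,510.99.
EOQ at £49.10 = 1209.3 < 29000, so use break Q=29000: TC = 46,570×£49.10 + (46,570/29000.0)×239 + (29000.0/2)×0.31×£49.10 = £2,507,675.30.
EOQ at £48.80 = 1213.0 < 31000, so use break Q=31000: TC = 46,570×£48.80 + (46,570/31000.0)×239 + (31000.0/2)×0.31×£48.80 = £2,507,459.04.
Lowest total cost is £2,351,510.99 at Q = 1400.0.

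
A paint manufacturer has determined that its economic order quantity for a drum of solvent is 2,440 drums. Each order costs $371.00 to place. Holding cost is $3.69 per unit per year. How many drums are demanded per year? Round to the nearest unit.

D ≈ 29,608 drums per year

The basic EOQ model gives Q* = √(2DS/H); rearrange for the unknown.
From Q* = √(2DS/H): D = Q*²H / (2S) = 2,440² × 3.69 / (2 × 371) = 29607.526.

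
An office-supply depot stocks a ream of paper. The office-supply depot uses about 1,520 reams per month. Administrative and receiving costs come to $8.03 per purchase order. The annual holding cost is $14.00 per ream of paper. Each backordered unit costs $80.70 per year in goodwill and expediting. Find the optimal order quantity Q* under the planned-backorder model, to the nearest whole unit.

Q* ≈ 157 reams

Annual demand D = 1,520 × 12 = 18,240.
With planned backorders, Q* = √(2DS/H) · √((H+B)/B).
√(2DS/H) = √(2 × 18,240 × 8.03 / 14) = 144.651.
√((H+B)/B) = √((14+80.7)/80.7) = 1.0833.
Q* ≈ 156.697.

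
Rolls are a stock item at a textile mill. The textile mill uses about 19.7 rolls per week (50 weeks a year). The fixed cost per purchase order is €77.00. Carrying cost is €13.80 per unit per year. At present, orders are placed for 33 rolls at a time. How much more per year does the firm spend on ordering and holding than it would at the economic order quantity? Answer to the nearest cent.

Extra cost ≈ €1,079.20 per year

Annual demand D = 19.7 × 50 = 985.
EOQ = √(2DS/H) = √(2 × 985 × 77 / 13.8) ≈ 104.84.
Cost at Q* = (D/Q*)S + (Q*/2)H = √(2DSH) ≈ €1,446.83.
Cost at Q = 33: (985/33)×77 + (33/2)×13.8 = €2,298.33 + €227.70 = €2,526.03.
Excess = €2,526.03 − €1,446.83 = €1,079.20.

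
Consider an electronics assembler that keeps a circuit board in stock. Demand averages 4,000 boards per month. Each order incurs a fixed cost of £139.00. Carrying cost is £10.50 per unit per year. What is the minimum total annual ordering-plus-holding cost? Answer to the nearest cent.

TC* ≈ £11,836.89

Annual demand D = 4,000 × 12 = 48,000.
The optimal lot size = √(2DS/H) = √(2 × 48,000 × 139 / 10.5) ≈ 1127.32.
At the optimum the two cost components are equal, so total cost = 2·(Q*/2)H = Q*·H.
Minimum total = √(2DSH) = √(2 × 48,000 × 139 × 10.5) ≈ 11836.891.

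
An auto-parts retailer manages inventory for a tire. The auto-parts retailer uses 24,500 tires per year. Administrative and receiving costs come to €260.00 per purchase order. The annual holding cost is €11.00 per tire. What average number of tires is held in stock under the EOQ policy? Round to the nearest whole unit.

Average inventory ≈ 538 tires

The optimal lot size = √(2DS/H) = √(2 × 24,500 × 260 / 11) ≈ 1076.19.
Average inventory = Q*/2 ≈ 1076.19 / 2 = 538.094.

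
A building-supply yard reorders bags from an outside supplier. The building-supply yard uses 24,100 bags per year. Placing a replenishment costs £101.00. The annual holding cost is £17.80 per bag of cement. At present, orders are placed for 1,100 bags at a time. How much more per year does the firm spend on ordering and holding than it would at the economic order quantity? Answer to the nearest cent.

Extra cost ≈ £2,694.01 per year

EOQ = √(2DS/H) = √(2 × 24,100 × 101 / 17.8) ≈ 522.97.
Cost at Q* = (D/Q*)S + (Q*/2)H = √(2DSH) ≈ £9,308.81.
Cost at Q = 1,100: (24,100/1,100)×101 + (1,100/2)×17.8 = £2,212.82 + £9,790.00 = £12,002.82.
Excess = £12,002.82 − £9,308.81 = £2,694.01.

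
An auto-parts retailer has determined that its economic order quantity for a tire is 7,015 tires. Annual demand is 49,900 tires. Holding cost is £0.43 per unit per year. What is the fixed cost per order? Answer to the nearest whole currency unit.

Invert the EOQ relation Q*² = 2DS/H.
From Q* = √(2DS/H): S = Q*²H / (2D) = 7,015² × 0.43 / (2 × 49,900) = 212.0280.

S ≈ £212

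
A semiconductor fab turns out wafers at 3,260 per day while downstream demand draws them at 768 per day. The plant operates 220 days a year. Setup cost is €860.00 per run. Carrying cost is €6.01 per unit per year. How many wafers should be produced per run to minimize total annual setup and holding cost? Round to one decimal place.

Annual demand D = 768 × 220 = 168,960.
Production build-up factor (1 − d/p) = 1 − 768/3,260 = 0.7644.
Q* = √(2DS / (H(1 − d/p))) = √(2 × 168,960 × 860 / (6.01 × 0.7644)).
= √(290,611,200 / 4.5941) ≈ 7953.416.

Q* ≈ 7,953.4 wafers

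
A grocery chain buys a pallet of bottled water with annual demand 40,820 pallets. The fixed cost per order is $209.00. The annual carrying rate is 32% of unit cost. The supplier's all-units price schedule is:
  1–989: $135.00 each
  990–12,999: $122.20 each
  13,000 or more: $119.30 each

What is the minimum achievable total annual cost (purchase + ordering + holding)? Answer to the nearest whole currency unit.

TC* ≈ $5,016,178

Holding cost per unit per year at price C is H = 0.32·C.
Candidates are each tier's EOQ (if it falls in that tier) and each price-break quantity.
EOQ at $135.00 = 628.5 (feasible in tier 1): TC = 40,820×$135.00 + (40,820/628.5)×209 + (628.5/2)×0.32×$135.00 = $5,537,849.79.
EOQ at $122.20 = 660.6 < 990, so use break Q=990: TC = 40,820×$122.20 + (40,820/990.0)×209 + (990.0/2)×0.32×$122.20 = $5,016,178.04.
EOQ at $119.30 = 668.5 < 13000, so use break Q=13000: TC = 40,820×$119.30 + (40,820/13000.0)×209 + (13000.0/2)×0.32×$119.30 = $5,118,626.26.
Lowest total cost among the candidates is at Q = 990.0.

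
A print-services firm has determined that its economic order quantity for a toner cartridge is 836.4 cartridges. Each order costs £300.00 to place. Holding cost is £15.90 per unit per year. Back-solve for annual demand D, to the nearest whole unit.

D ≈ 18,538 cartridges per year

Squaring Q* = √(2DS/H) gives Q*² = 2DS/H.
From Q* = √(2DS/H): D = Q*²H / (2S) = 836.4² × 15.9 / (2 × 300) = 18538.471.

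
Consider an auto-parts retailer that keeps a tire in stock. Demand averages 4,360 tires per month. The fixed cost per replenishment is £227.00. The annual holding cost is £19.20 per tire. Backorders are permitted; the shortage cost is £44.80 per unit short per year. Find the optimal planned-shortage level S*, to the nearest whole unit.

S* ≈ 399 tires

Annual demand D = 4,360 × 12 = 52,320.
With planned backorders, Q* = √(2DS/H) · √((H+B)/B).
√(2DS/H) = √(2 × 52,320 × 227 / 19.2) = 1112.272.
√((H+B)/B) = √((19.2+44.8)/44.8) = 1.1952.
Q* ≈ 1329.420.
S* = Q* · H/(H+B) = 1329.420 × 19.2/64 ≈ 398.826.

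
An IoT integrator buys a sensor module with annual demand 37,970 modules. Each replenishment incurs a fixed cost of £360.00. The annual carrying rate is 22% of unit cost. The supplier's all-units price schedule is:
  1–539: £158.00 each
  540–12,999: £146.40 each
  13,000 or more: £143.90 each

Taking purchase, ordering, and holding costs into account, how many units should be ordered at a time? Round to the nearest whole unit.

Holding cost per unit per year at price C is H = 0.22·C.
Candidates are each tier's EOQ (if it falls in that tier) and each price-break quantity.
Tier 1 (£158.00): EOQ = 886.8 exceeds tier's upper bound 539, so this tier is dominated.
EOQ at £146.40 = 921.3 (feasible in tier 2): TC = 37,970×£146.40 + (37,970/921.3)×360 + (921.3/2)×0.22×£146.40 = £5,588,481.48.
EOQ at £143.90 = 929.3 < 13000, so use break Q=13000: TC = 37,970×£143.90 + (37,970/13000.0)×360 + (13000.0/2)×0.22×£143.90 = £5,670,711.48.
Lowest total cost is £5,588,481.48 at Q = 921.3.

Q* ≈ 921 modules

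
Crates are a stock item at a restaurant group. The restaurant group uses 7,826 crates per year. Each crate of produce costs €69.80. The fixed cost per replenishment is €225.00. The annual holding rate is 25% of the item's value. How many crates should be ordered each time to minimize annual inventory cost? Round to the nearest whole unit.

Q* ≈ 449 crates

Holding cost H = 0.25 × €69.80 = €17.4500 per unit per year.
EOQ = √(2DS / H) = √(2 × 7,826 × 225 / 17.45).
= √(3,521,700 / 17.45) = √201,816.6189 ≈ 449.240.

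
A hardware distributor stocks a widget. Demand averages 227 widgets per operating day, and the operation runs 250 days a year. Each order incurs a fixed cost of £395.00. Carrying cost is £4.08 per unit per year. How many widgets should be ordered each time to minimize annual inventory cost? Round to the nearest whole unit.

Annual demand D = 227 × 250 = 56,750.
EOQ = √(2DS / H) = √(2 × 56,750 × 395 / 4.08).
= √(44,832,500 / 4.08) = √10,988,357.8431 ≈ 3314.869.

Q* ≈ 3,315 widgets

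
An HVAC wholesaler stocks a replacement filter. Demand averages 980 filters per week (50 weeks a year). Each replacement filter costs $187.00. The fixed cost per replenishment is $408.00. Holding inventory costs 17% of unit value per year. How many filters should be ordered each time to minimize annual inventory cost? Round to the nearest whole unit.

Q* ≈ 1,121 filters

Annual demand D = 980 × 50 = 49,000.
Holding cost H = 0.17 × $187.00 = $31.7900 per unit per year.
EOQ = √(2DS / H) = √(2 × 49,000 × 408 / 31.79).
= √(39,984,000 / 31.79) = √1,257,754.0107 ≈ 1121.496.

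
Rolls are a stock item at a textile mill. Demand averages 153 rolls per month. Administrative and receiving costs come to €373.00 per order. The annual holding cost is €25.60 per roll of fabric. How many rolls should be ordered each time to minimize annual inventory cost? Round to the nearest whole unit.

Annual demand D = 153 × 12 = 1,836.
EOQ = √(2DS / H) = √(2 × 1,836 × 373 / 25.6).
= √(1,369,656 / 25.6) = √53,502.1875 ≈ 231.305.

Q* ≈ 231 rolls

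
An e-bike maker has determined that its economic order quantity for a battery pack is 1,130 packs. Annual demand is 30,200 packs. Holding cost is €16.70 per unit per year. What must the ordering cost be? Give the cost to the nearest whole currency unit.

S ≈ €353

Invert the EOQ relation Q*² = 2DS/H.
From Q* = √(2DS/H): S = Q*²H / (2D) = 1,130² × 16.7 / (2 × 30,200) = 353.0502.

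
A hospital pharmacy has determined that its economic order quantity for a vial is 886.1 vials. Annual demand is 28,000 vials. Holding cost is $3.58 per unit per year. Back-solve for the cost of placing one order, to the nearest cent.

Squaring Q* = √(2DS/H) gives Q*² = 2DS/H.
From Q* = √(2DS/H): S = Q*²H / (2D) = 886.1² × 3.58 / (2 × 28,000) = 50.1950.

S ≈ $50.20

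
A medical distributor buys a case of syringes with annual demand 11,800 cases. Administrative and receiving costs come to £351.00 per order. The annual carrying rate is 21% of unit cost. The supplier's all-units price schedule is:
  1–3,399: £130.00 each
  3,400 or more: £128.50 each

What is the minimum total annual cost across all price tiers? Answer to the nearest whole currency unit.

Holding cost per unit per year at price C is H = 0.21·C.
Evaluate total cost at each tier's feasible EOQ or, if the EOQ is below the tier, at the tier's minimum quantity.
EOQ at £130.00 = 550.8 (feasible in tier 1): TC = 11,800×£130.00 + (11,800/550.8)×351 + (550.8/2)×0.21×£130.00 = £1,549,038.03.
EOQ at £128.50 = 554.0 < 3400, so use break Q=3400: TC = 11,800×£128.50 + (11,800/3400.0)×351 + (3400.0/2)×0.21×£128.50 = £1,563,392.68.
Lowest total cost among the candidates is at Q = 550.8.

TC* ≈ £1,549,038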